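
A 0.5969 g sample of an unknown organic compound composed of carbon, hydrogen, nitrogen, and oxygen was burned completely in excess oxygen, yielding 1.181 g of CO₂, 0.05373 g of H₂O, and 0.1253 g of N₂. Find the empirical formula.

C9H2N3O3

mol C = 1.181 g CO₂ ÷ 44.009 g/mol = 0.026835 mol
mol H = 2 × 0.05373 g H₂O ÷ 18.015 g/mol = 0.0059650 mol
mol N = 2 × 0.1253 g N₂ ÷ 28.014 g/mol = 0.0089455 mol
mass O = 0.5969 − (0.32232 + 0.0060127 + 0.12530) = 0.14327 g → mol O = 0.14327 ÷ 15.999 = 0.0089547 mol
Divide by the smallest (0.0059650 mol): C 4.499, H 1.000, N 1.500, O 1.501
Multiplying each by 2 gives whole numbers: C 9.00, H 2.00, N 3.00, O 3.00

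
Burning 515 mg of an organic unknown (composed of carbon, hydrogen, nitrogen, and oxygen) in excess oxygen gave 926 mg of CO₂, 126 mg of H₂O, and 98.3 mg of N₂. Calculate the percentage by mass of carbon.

49.1%

mol C = 0.926 g CO₂ ÷ 44.009 g/mol = 0.02104 mol
mol H = 2 × 0.126 g H₂O ÷ 18.015 g/mol = 0.01399 mol
mol N = 2 × 0.0983 g N₂ ÷ 28.014 g/mol = 0.007018 mol
mass O = 0.515 − (0.2527 + 0.01410 + 0.09830) = 0.1499 g → mol O = 0.1499 ÷ 15.999 = 0.009368 mol
mass % C = 0.2527 g ÷ 0.515 g × 100%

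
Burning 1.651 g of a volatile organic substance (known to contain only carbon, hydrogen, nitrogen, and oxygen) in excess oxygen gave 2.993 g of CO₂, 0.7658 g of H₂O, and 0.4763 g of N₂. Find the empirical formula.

mol C = 2.993 g CO₂ ÷ 44.009 g/mol = 0.068009 mol
mol H = 2 × 0.7658 g H₂O ÷ 18.015 g/mol = 0.085018 mol
mol N = 2 × 0.4763 g N₂ ÷ 28.014 g/mol = 0.034004 mol
mass O = 1.651 − (0.81685 + 0.085698 + 0.47630) = 0.27215 g → mol O = 0.27215 ÷ 15.999 = 0.017010 mol
Divide by the smallest (0.017010 mol): C 3.998, H 4.998, N 1.999, O 1.000

C4H5N2O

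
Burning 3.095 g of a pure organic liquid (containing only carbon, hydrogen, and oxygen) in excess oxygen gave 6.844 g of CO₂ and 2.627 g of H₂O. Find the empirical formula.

C8H15O3

mol C = 6.844 g CO₂ ÷ 44.009 g/mol = 0.15551 mol
mol H = 2 × 2.627 g H₂O ÷ 18.015 g/mol = 0.29165 mol
mass O = 3.095 − (1.8679 + 0.29398) = 0.93315 g → mol O = 0.93315 ÷ 15.999 = 0.058325 mol
Divide by the smallest (0.058325 mol): C 2.666, H 5.000, O 1.000
Multiplying each by 3 gives whole numbers: C 8.00, H 15.00, O 3.00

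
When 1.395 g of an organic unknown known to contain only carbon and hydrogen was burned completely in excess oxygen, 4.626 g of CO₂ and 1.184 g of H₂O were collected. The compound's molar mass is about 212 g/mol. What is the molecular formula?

mol C = 4.626 g CO₂ ÷ 44.009 g/mol = 0.10511 mol
mol H = 2 × 1.184 g H₂O ÷ 18.015 g/mol = 0.13145 mol
Divide by the smallest (0.10511 mol): C 1.000, H 1.250
Multiplying each by 4 gives whole numbers: C 4.00, H 5.00
Empirical formula: C4H5
Empirical-formula mass = 53.08 g/mol; 212 ÷ 53.08 ≈ 4, so the molecular formula is C16H20.

C16H20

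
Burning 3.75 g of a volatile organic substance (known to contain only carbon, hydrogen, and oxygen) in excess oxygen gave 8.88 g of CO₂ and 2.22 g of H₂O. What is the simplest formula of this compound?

C9H11O3

mol C = 8.88 g CO₂ ÷ 44.009 g/mol = 0.2018 mol
mol H = 2 × 2.22 g H₂O ÷ 18.015 g/mol = 0.2465 mol
mass O = 3.75 − (2.424 + 0.2484) = 1.078 g → mol O = 1.078 ÷ 15.999 = 0.06738 mol
Divide by the smallest (0.06738 mol): C 2.995, H 3.658, O 1.000
Multiplying each by 3 gives whole numbers: C 8.98, H 10.97, O 3.00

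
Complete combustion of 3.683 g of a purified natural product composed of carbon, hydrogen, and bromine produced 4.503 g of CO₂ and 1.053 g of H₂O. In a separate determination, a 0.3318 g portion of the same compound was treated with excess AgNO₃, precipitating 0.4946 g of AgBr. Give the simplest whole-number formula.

mol C = 4.503 g CO₂ ÷ 44.009 g/mol = 0.10232 mol
mol H = 2 × 1.053 g H₂O ÷ 18.015 g/mol = 0.11690 mol
From the AgBr data: mol Br per gram of compound = (0.4946 ÷ 187.772) ÷ 0.3318 = 0.0079387 mol/g, so in the 3.683 g combustion sample mol Br = 0.029238 mol
Divide by the smallest (0.029238 mol): C 3.500, H 3.998, Br 1.000
Multiplying each by 2 gives whole numbers: C 7.00, H 8.00, Br 2.00

C7H8Br2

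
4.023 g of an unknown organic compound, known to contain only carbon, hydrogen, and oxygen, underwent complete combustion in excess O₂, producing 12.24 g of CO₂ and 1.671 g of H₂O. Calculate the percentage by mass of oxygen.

12.32%

mol C = 12.24 g CO₂ ÷ 44.009 g/mol = 0.27812 mol
mol H = 2 × 1.671 g H₂O ÷ 18.015 g/mol = 0.18551 mol
mass O = 4.023 − (3.3406 + 0.18700) = 0.49545 g → mol O = 0.49545 ÷ 15.999 = 0.030967 mol
mass % O = 0.49545 g ÷ 4.023 g × 100%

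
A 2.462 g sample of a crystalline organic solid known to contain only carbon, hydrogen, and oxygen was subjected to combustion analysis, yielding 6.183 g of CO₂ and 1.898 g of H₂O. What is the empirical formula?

mol C = 6.183 g CO₂ ÷ 44.009 g/mol = 0.14049 mol
mol H = 2 × 1.898 g H₂O ÷ 18.015 g/mol = 0.21071 mol
mass O = 2.462 − (1.6875 + 0.21240) = 0.56213 g → mol O = 0.56213 ÷ 15.999 = 0.035135 mol
Divide by the smallest (0.035135 mol): C 3.999, H 5.997, O 1.000

C4H6O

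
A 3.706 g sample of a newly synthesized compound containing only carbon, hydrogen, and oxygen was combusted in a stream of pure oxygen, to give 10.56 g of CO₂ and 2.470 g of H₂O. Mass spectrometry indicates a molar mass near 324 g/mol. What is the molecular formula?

mol C = 10.56 g CO₂ ÷ 44.009 g/mol = 0.23995 mol
mol H = 2 × 2.470 g H₂O ÷ 18.015 g/mol = 0.27422 mol
mass O = 3.706 − (2.8821 + 0.27641) = 0.54754 g → mol O = 0.54754 ÷ 15.999 = 0.034223 mol
Divide by the smallest (0.034223 mol): C 7.011, H 8.013, O 1.000
Empirical formula: C7H8O
Empirical-formula mass = 108.14 g/mol; 324 ÷ 108.14 ≈ 3, so the molecular formula is C21H24O3.

C21H24O3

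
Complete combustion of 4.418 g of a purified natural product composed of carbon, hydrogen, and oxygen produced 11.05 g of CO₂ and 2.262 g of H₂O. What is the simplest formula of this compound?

C7H7O2

mol C = 11.05 g CO₂ ÷ 44.009 g/mol = 0.25109 mol
mol H = 2 × 2.262 g H₂O ÷ 18.015 g/mol = 0.25112 mol
mass O = 4.418 − (3.0158 + 0.25313) = 1.1491 g → mol O = 1.1491 ÷ 15.999 = 0.071822 mol
Divide by the smallest (0.071822 mol): C 3.496, H 3.496, O 1.000
Multiplying each by 2 gives whole numbers: C 6.99, H 6.99, O 2.00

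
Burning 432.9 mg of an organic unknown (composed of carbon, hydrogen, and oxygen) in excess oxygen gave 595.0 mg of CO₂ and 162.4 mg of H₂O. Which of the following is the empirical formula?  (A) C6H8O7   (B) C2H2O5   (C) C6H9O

(A) C6H8O7

mol C = 0.5950 g CO₂ ÷ 44.009 g/mol = 0.013520 mol
mol H = 2 × 0.1624 g H₂O ÷ 18.015 g/mol = 0.018029 mol
mass O = 0.4329 − (0.16239 + 0.018174) = 0.25234 g → mol O = 0.25234 ÷ 15.999 = 0.015772 mol
Divide by the smallest (0.013520 mol): C 1.000, H 1.334, O 1.167
Multiplying each by 6 gives whole numbers: C 6.00, H 8.00, O 7.00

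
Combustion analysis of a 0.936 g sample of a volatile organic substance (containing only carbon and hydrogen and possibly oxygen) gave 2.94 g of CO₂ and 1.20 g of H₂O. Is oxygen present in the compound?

no

mol C = 2.94 g CO₂ ÷ 44.009 g/mol = 0.06680 mol
mol H = 2 × 1.20 g H₂O ÷ 18.015 g/mol = 0.1332 mol
C and H together account for 0.9367 g — essentially the entire 0.936 g sample — so the compound contains no oxygen.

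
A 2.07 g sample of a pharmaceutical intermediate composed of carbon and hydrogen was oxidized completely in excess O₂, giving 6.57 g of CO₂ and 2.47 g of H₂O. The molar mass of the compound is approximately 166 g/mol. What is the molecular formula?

mol C = 6.57 g CO₂ ÷ 44.009 g/mol = 0.1493 mol
mol H = 2 × 2.47 g H₂O ÷ 18.015 g/mol = 0.2742 mol
Divide by the smallest (0.1493 mol): C 1.000, H 1.837
Multiplying each by 6 gives whole numbers: C 6.00, H 11.02
Empirical formula: C6H11
Empirical-formula mass = 83.15 g/mol; 166 ÷ 83.15 ≈ 2, so the molecular formula is C12H22.

C12H22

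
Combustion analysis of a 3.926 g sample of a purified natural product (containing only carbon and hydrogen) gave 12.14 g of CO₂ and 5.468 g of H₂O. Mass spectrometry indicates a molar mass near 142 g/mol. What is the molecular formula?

C10H22

mol C = 12.14 g CO₂ ÷ 44.009 g/mol = 0.27585 mol
mol H = 2 × 5.468 g H₂O ÷ 18.015 g/mol = 0.60705 mol
Divide by the smallest (0.27585 mol): C 1.000, H 2.201
Multiplying each by 5 gives whole numbers: C 5.00, H 11.00
Empirical formula: C5H11
Empirical-formula mass = 71.14 g/mol; 142 ÷ 71.14 ≈ 2, so the molecular formula is C10H22.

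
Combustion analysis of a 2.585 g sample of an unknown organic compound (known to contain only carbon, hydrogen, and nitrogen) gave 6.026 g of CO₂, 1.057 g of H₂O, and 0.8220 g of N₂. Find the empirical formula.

C7H6N3

mol C = 6.026 g CO₂ ÷ 44.009 g/mol = 0.13693 mol
mol H = 2 × 1.057 g H₂O ÷ 18.015 g/mol = 0.11735 mol
mol N = 2 × 0.8220 g N₂ ÷ 28.014 g/mol = 0.058685 mol
Divide by the smallest (0.058685 mol): C 2.333, H 2.000, N 1.000
Multiplying each by 3 gives whole numbers: C 7.00, H 6.00, N 3.00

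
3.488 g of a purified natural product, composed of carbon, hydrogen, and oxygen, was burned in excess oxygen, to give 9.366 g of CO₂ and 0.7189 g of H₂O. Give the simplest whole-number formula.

mol C = 9.366 g CO₂ ÷ 44.009 g/mol = 0.21282 mol
mol H = 2 × 0.7189 g H₂O ÷ 18.015 g/mol = 0.079811 mol
mass O = 3.488 − (2.5562 + 0.080450) = 0.85137 g → mol O = 0.85137 ÷ 15.999 = 0.053214 mol
Divide by the smallest (0.053214 mol): C 3.999, H 1.500, O 1.000
Multiplying each by 2 gives whole numbers: C 8.00, H 3.00, O 2.00

C8H3O2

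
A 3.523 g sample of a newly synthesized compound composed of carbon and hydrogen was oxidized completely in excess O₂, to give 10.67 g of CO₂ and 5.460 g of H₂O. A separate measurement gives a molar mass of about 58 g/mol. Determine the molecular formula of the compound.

C4H10

mol C = 10.67 g CO₂ ÷ 44.009 g/mol = 0.24245 mol
mol H = 2 × 5.460 g H₂O ÷ 18.015 g/mol = 0.60616 mol
Divide by the smallest (0.24245 mol): C 1.000, H 2.500
Multiplying each by 2 gives whole numbers: C 2.00, H 5.00
Empirical formula: C2H5
Empirical-formula mass = 29.06 g/mol; 58 ÷ 29.06 ≈ 2, so the molecular formula is C4H10.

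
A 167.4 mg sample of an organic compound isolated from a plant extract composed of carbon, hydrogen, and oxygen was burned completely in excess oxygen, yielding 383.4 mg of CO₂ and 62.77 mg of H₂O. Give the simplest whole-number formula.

mol C = 0.3834 g CO₂ ÷ 44.009 g/mol = 0.0087119 mol
mol H = 2 × 0.06277 g H₂O ÷ 18.015 g/mol = 0.0069686 mol
mass O = 0.1674 − (0.10464 + 0.0070244) = 0.055738 g → mol O = 0.055738 ÷ 15.999 = 0.0034838 mol
Divide by the smallest (0.0034838 mol): C 2.501, H 2.000, O 1.000
Multiplying each by 2 gives whole numbers: C 5.00, H 4.00, O 2.00

C5H4O2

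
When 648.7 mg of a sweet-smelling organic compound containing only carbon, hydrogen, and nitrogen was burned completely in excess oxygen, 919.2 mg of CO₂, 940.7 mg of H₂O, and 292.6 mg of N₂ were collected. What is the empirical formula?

CH5N

mol C = 0.9192 g CO₂ ÷ 44.009 g/mol = 0.020887 mol
mol H = 2 × 0.9407 g H₂O ÷ 18.015 g/mol = 0.10444 mol
mol N = 2 × 0.2926 g N₂ ÷ 28.014 g/mol = 0.020890 mol
Divide by the smallest (0.020887 mol): C 1.000, H 5.000, N 1.000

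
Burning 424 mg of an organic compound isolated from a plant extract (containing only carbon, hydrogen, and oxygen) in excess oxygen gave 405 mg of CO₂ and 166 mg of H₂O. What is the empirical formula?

CH2O2

mol C = 0.405 g CO₂ ÷ 44.009 g/mol = 0.009203 mol
mol H = 2 × 0.166 g H₂O ÷ 18.015 g/mol = 0.01843 mol
mass O = 0.424 − (0.1105 + 0.01858) = 0.2949 g → mol O = 0.2949 ÷ 15.999 = 0.01843 mol
Divide by the smallest (0.009203 mol): C 1.000, H 2.003, O 2.003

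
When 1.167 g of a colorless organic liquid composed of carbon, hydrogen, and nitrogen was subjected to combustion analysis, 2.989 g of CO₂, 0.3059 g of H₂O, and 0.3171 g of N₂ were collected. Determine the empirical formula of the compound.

C6H3N2

mol C = 2.989 g CO₂ ÷ 44.009 g/mol = 0.067918 mol
mol H = 2 × 0.3059 g H₂O ÷ 18.015 g/mol = 0.033961 mol
mol N = 2 × 0.3171 g N₂ ÷ 28.014 g/mol = 0.022639 mol
Divide by the smallest (0.022639 mol): C 3.000, H 1.500, N 1.000
Multiplying each by 2 gives whole numbers: C 6.00, H 3.00, N 2.00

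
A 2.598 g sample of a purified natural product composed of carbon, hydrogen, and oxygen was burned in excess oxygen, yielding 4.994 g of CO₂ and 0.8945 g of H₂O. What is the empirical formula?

C8H7O5

mol C = 4.994 g CO₂ ÷ 44.009 g/mol = 0.11348 mol
mol H = 2 × 0.8945 g H₂O ÷ 18.015 g/mol = 0.099306 mol
mass O = 2.598 − (1.3630 + 0.10010) = 1.1349 g → mol O = 1.1349 ÷ 15.999 = 0.070938 mol
Divide by the smallest (0.070938 mol): C 1.600, H 1.400, O 1.000
Multiplying each by 5 gives whole numbers: C 8.00, H 7.00, O 5.00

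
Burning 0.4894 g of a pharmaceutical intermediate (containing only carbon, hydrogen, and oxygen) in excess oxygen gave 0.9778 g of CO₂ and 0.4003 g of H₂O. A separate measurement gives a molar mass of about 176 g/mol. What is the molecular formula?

mol C = 0.9778 g CO₂ ÷ 44.009 g/mol = 0.022218 mol
mol H = 2 × 0.4003 g H₂O ÷ 18.015 g/mol = 0.044441 mol
mass O = 0.4894 − (0.26686 + 0.044796) = 0.17774 g → mol O = 0.17774 ÷ 15.999 = 0.011110 mol
Divide by the smallest (0.011110 mol): C 2.000, H 4.000, O 1.000
Empirical formula: C2H4O
Empirical-formula mass = 44.05 g/mol; 176 ÷ 44.05 ≈ 4, so the molecular formula is C8H16O4.

C8H16O4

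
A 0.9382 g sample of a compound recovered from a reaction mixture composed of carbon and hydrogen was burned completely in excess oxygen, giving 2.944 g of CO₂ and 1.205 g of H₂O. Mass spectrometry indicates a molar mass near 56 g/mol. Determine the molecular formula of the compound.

C4H8

mol C = 2.944 g CO₂ ÷ 44.009 g/mol = 0.066895 mol
mol H = 2 × 1.205 g H₂O ÷ 18.015 g/mol = 0.13378 mol
Divide by the smallest (0.066895 mol): C 1.000, H 2.000
Empirical formula: CH2
Empirical-formula mass = 14.03 g/mol; 56 ÷ 14.03 ≈ 4, so the molecular formula is C4H8.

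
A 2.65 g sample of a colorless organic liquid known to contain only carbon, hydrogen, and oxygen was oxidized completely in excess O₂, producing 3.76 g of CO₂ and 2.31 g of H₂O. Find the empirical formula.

mol C = 3.76 g CO₂ ÷ 44.009 g/mol = 0.08544 mol
mol H = 2 × 2.31 g H₂O ÷ 18.015 g/mol = 0.2565 mol
mass O = 2.65 − (1.026 + 0.2585) = 1.365 g → mol O = 1.365 ÷ 15.999 = 0.08534 mol
Divide by the smallest (0.08534 mol): C 1.001, H 3.005, O 1.000

CH3O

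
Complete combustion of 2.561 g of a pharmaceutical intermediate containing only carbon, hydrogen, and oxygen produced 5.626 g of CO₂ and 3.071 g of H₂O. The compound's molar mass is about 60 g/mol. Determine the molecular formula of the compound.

mol C = 5.626 g CO₂ ÷ 44.009 g/mol = 0.12784 mol
mol H = 2 × 3.071 g H₂O ÷ 18.015 g/mol = 0.34094 mol
mass O = 2.561 − (1.5355 + 0.34367) = 0.68188 g → mol O = 0.68188 ÷ 15.999 = 0.042620 mol
Divide by the smallest (0.042620 mol): C 2.999, H 7.999, O 1.000
Empirical formula: C3H8O
Empirical-formula mass = 60.10 g/mol; 60 ÷ 60.10 ≈ 1, so the molecular formula is C3H8O.

C3H8O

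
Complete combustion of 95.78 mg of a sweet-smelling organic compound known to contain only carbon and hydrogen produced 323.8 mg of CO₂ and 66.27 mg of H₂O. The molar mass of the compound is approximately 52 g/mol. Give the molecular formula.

mol C = 0.3238 g CO₂ ÷ 44.009 g/mol = 0.0073576 mol
mol H = 2 × 0.06627 g H₂O ÷ 18.015 g/mol = 0.0073572 mol
Divide by the smallest (0.0073572 mol): C 1.000, H 1.000
Empirical formula: CH
Empirical-formula mass = 13.02 g/mol; 52 ÷ 13.02 ≈ 4, so the molecular formula is C4H4.

C4H4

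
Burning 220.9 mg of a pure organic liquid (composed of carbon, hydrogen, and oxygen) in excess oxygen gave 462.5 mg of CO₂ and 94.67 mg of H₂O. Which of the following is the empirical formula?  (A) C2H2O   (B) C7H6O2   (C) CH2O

(A) C2H2O

mol C = 0.4625 g CO₂ ÷ 44.009 g/mol = 0.010509 mol
mol H = 2 × 0.09467 g H₂O ÷ 18.015 g/mol = 0.010510 mol
mass O = 0.2209 − (0.12623 + 0.010594) = 0.084080 g → mol O = 0.084080 ÷ 15.999 = 0.0052553 mol
Divide by the smallest (0.0052553 mol): C 2.000, H 2.000, O 1.000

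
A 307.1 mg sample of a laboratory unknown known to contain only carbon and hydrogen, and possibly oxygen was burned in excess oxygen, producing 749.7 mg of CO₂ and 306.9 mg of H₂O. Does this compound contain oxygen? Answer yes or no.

yes

mol C = 0.7497 g CO₂ ÷ 44.009 g/mol = 0.017035 mol
mol H = 2 × 0.3069 g H₂O ÷ 18.015 g/mol = 0.034072 mol
C and H account for only 0.23895 g of the 0.3071 g sample; the remaining 0.068147 g must be oxygen.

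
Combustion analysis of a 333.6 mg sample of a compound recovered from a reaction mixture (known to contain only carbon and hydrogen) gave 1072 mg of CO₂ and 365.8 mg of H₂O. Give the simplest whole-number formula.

C3H5

mol C = 1.072 g CO₂ ÷ 44.009 g/mol = 0.024359 mol
mol H = 2 × 0.3658 g H₂O ÷ 18.015 g/mol = 0.040611 mol
Divide by the smallest (0.024359 mol): C 1.000, H 1.667
Multiplying each by 3 gives whole numbers: C 3.00, H 5.00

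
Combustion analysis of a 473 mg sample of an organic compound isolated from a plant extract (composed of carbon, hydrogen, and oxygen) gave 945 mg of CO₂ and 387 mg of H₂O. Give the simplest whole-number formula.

mol C = 0.945 g CO₂ ÷ 44.009 g/mol = 0.02147 mol
mol H = 2 × 0.387 g H₂O ÷ 18.015 g/mol = 0.04296 mol
mass O = 0.473 − (0.2579 + 0.04331) = 0.1718 g → mol O = 0.1718 ÷ 15.999 = 0.01074 mol
Divide by the smallest (0.01074 mol): C 2.000, H 4.002, O 1.000

C2H4O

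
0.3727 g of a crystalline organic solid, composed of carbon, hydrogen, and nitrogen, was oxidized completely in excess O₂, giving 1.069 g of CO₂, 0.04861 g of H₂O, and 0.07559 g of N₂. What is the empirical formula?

C9H2N2

mol C = 1.069 g CO₂ ÷ 44.009 g/mol = 0.024290 mol
mol H = 2 × 0.04861 g H₂O ÷ 18.015 g/mol = 0.0053966 mol
mol N = 2 × 0.07559 g N₂ ÷ 28.014 g/mol = 0.0053966 mol
Divide by the smallest (0.0053966 mol): C 4.501, H 1.000, N 1.000
Multiplying each by 2 gives whole numbers: C 9.00, H 2.00, N 2.00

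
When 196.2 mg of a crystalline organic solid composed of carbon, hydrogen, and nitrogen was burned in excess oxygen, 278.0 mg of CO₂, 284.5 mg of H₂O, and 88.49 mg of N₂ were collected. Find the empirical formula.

mol C = 0.2780 g CO₂ ÷ 44.009 g/mol = 0.0063169 mol
mol H = 2 × 0.2845 g H₂O ÷ 18.015 g/mol = 0.031585 mol
mol N = 2 × 0.08849 g N₂ ÷ 28.014 g/mol = 0.0063176 mol
Divide by the smallest (0.0063169 mol): C 1.000, H 5.000, N 1.000

CH5N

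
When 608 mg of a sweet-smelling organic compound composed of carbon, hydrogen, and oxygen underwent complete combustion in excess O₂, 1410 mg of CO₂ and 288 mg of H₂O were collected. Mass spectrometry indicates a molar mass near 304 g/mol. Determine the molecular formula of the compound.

mol C = 1.41 g CO₂ ÷ 44.009 g/mol = 0.03204 mol
mol H = 2 × 0.288 g H₂O ÷ 18.015 g/mol = 0.03197 mol
mass O = 0.608 − (0.3848 + 0.03223) = 0.1910 g → mol O = 0.1910 ÷ 15.999 = 0.01194 mol
Divide by the smallest (0.01194 mol): C 2.684, H 2.679, O 1.000
Multiplying each by 3 gives whole numbers: C 8.05, H 8.04, O 3.00
Empirical formula: C8H8O3
Empirical-formula mass = 152.15 g/mol; 304 ÷ 152.15 ≈ 2, so the molecular formula is C16H16O6.

C16H16O6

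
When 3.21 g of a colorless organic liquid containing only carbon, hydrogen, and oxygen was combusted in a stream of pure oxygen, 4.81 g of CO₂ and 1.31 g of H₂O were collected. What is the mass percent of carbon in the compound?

mol C = 4.81 g CO₂ ÷ 44.009 g/mol = 0.1093 mol
mol H = 2 × 1.31 g H₂O ÷ 18.015 g/mol = 0.1454 mol
mass O = 3.21 − (1.313 + 0.1466) = 1.751 g → mol O = 1.751 ÷ 15.999 = 0.1094 mol
mass % C = 1.313 g ÷ 3.21 g × 100%

40.9%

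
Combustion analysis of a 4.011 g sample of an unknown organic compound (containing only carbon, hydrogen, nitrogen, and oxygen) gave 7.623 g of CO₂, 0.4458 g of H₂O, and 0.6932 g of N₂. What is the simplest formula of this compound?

mol C = 7.623 g CO₂ ÷ 44.009 g/mol = 0.17321 mol
mol H = 2 × 0.4458 g H₂O ÷ 18.015 g/mol = 0.049492 mol
mol N = 2 × 0.6932 g N₂ ÷ 28.014 g/mol = 0.049490 mol
mass O = 4.011 − (2.0805 + 0.049888 + 0.69320) = 1.1874 g → mol O = 1.1874 ÷ 15.999 = 0.074219 mol
Divide by the smallest (0.049490 mol): C 3.500, H 1.000, N 1.000, O 1.500
Multiplying each by 2 gives whole numbers: C 7.00, H 2.00, N 2.00, O 3.00

C7H2N2O3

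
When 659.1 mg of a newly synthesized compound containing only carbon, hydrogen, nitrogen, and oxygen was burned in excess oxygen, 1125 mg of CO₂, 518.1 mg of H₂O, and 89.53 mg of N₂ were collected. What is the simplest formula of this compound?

mol C = 1.125 g CO₂ ÷ 44.009 g/mol = 0.025563 mol
mol H = 2 × 0.5181 g H₂O ÷ 18.015 g/mol = 0.057519 mol
mol N = 2 × 0.08953 g N₂ ÷ 28.014 g/mol = 0.0063918 mol
mass O = 0.6591 − (0.30704 + 0.057979 + 0.089530) = 0.20455 g → mol O = 0.20455 ÷ 15.999 = 0.012785 mol
Divide by the smallest (0.0063918 mol): C 3.999, H 8.999, N 1.000, O 2.000

C4H9NO2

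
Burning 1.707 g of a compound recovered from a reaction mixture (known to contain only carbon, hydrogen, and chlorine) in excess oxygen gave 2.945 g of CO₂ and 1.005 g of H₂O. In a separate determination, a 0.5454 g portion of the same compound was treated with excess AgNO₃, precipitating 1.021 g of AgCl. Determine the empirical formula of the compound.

C3H5Cl

mol C = 2.945 g CO₂ ÷ 44.009 g/mol = 0.066918 mol
mol H = 2 × 1.005 g H₂O ÷ 18.015 g/mol = 0.11157 mol
From the AgCl data: mol Cl per gram of compound = (1.021 ÷ 143.318) ÷ 0.5454 = 0.013062 mol/g, so in the 1.707 g combustion sample mol Cl = 0.022297 mol
Divide by the smallest (0.022297 mol): C 3.001, H 5.004, Cl 1.000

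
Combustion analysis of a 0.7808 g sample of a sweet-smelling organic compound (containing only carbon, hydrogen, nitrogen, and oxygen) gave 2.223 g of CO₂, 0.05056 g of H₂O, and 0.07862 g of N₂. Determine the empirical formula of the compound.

mol C = 2.223 g CO₂ ÷ 44.009 g/mol = 0.050512 mol
mol H = 2 × 0.05056 g H₂O ÷ 18.015 g/mol = 0.0056131 mol
mol N = 2 × 0.07862 g N₂ ÷ 28.014 g/mol = 0.0056129 mol
mass O = 0.7808 − (0.60670 + 0.0056580 + 0.078620) = 0.089818 g → mol O = 0.089818 ÷ 15.999 = 0.0056140 mol
Divide by the smallest (0.0056129 mol): C 8.999, H 1.000, N 1.000, O 1.000

C9HNO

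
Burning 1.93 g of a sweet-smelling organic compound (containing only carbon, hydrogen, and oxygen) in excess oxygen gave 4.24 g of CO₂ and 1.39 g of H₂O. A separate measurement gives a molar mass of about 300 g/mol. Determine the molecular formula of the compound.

C15H24O6

mol C = 4.24 g CO₂ ÷ 44.009 g/mol = 0.09634 mol
mol H = 2 × 1.39 g H₂O ÷ 18.015 g/mol = 0.1543 mol
mass O = 1.93 − (1.157 + 0.1556) = 0.6173 g → mol O = 0.6173 ÷ 15.999 = 0.03858 mol
Divide by the smallest (0.03858 mol): C 2.497, H 4.000, O 1.000
Multiplying each by 2 gives whole numbers: C 4.99, H 8.00, O 2.00
Empirical formula: C5H8O2
Empirical-formula mass = 100.12 g/mol; 300 ÷ 100.12 ≈ 3, so the molecular formula is C15H24O6.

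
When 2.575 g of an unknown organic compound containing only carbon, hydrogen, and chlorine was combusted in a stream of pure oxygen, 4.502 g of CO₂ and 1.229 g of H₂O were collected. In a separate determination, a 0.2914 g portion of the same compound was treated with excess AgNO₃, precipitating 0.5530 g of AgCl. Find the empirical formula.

C3H4Cl

mol C = 4.502 g CO₂ ÷ 44.009 g/mol = 0.10230 mol
mol H = 2 × 1.229 g H₂O ÷ 18.015 g/mol = 0.13644 mol
From the AgCl data: mol Cl per gram of compound = (0.5530 ÷ 143.318) ÷ 0.2914 = 0.013241 mol/g, so in the 2.575 g combustion sample mol Cl = 0.034097 mol
Divide by the smallest (0.034097 mol): C 3.000, H 4.002, Cl 1.000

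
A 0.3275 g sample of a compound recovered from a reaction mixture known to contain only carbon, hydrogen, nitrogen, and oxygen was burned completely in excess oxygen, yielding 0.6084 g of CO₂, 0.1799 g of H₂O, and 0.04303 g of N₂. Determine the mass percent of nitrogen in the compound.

mol C = 0.6084 g CO₂ ÷ 44.009 g/mol = 0.013824 mol
mol H = 2 × 0.1799 g H₂O ÷ 18.015 g/mol = 0.019972 mol
mol N = 2 × 0.04303 g N₂ ÷ 28.014 g/mol = 0.0030720 mol
mass O = 0.3275 − (0.16605 + 0.020132 + 0.043030) = 0.098293 g → mol O = 0.098293 ÷ 15.999 = 0.0061437 mol
mass % N = 0.043030 g ÷ 0.3275 g × 100%

13.14%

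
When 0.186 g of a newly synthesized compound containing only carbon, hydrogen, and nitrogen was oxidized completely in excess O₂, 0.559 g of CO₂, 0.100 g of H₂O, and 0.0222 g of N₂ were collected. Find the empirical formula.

C8H7N

mol C = 0.559 g CO₂ ÷ 44.009 g/mol = 0.01270 mol
mol H = 2 × 0.100 g H₂O ÷ 18.015 g/mol = 0.01110 mol
mol N = 2 × 0.0222 g N₂ ÷ 28.014 g/mol = 0.001585 mol
Divide by the smallest (0.001585 mol): C 8.014, H 7.005, N 1.000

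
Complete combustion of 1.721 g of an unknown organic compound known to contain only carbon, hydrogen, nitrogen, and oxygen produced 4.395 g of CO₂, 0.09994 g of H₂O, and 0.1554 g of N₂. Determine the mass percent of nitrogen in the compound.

mol C = 4.395 g CO₂ ÷ 44.009 g/mol = 0.099866 mol
mol H = 2 × 0.09994 g H₂O ÷ 18.015 g/mol = 0.011095 mol
mol N = 2 × 0.1554 g N₂ ÷ 28.014 g/mol = 0.011094 mol
mass O = 1.721 − (1.1995 + 0.011184 + 0.15540) = 0.35493 g → mol O = 0.35493 ÷ 15.999 = 0.022184 mol
mass % N = 0.15540 g ÷ 1.721 g × 100%

9.03%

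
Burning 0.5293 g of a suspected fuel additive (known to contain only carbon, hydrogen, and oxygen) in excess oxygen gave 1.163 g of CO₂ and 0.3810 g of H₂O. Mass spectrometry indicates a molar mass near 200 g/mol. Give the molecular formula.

C10H16O4

mol C = 1.163 g CO₂ ÷ 44.009 g/mol = 0.026426 mol
mol H = 2 × 0.3810 g H₂O ÷ 18.015 g/mol = 0.042298 mol
mass O = 0.5293 − (0.31741 + 0.042636) = 0.16926 g → mol O = 0.16926 ÷ 15.999 = 0.010579 mol
Divide by the smallest (0.010579 mol): C 2.498, H 3.998, O 1.000
Multiplying each by 2 gives whole numbers: C 5.00, H 8.00, O 2.00
Empirical formula: C5H8O2
Empirical-formula mass = 100.12 g/mol; 200 ÷ 100.12 ≈ 2, so the molecular formula is C10H16O4.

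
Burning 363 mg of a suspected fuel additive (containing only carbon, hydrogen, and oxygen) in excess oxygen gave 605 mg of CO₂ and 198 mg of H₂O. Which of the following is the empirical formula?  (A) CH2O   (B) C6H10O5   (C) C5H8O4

(C) C5H8O4

mol C = 0.605 g CO₂ ÷ 44.009 g/mol = 0.01375 mol
mol H = 2 × 0.198 g H₂O ÷ 18.015 g/mol = 0.02198 mol
mass O = 0.363 − (0.1651 + 0.02216) = 0.1757 g → mol O = 0.1757 ÷ 15.999 = 0.01098 mol
Divide by the smallest (0.01098 mol): C 1.252, H 2.001, O 1.000
Multiplying each by 4 gives whole numbers: C 5.01, H 8.01, O 4.00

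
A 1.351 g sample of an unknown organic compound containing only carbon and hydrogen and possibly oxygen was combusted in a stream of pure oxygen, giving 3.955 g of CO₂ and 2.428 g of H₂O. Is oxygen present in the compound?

no

mol C = 3.955 g CO₂ ÷ 44.009 g/mol = 0.089868 mol
mol H = 2 × 2.428 g H₂O ÷ 18.015 g/mol = 0.26955 mol
C and H together account for 1.3511 g — essentially the entire 1.351 g sample — so the compound contains no oxygen.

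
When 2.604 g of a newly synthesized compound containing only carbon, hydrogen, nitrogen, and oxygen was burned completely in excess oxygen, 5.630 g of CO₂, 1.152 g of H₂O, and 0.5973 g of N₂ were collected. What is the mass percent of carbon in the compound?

59.01%

mol C = 5.630 g CO₂ ÷ 44.009 g/mol = 0.12793 mol
mol H = 2 × 1.152 g H₂O ÷ 18.015 g/mol = 0.12789 mol
mol N = 2 × 0.5973 g N₂ ÷ 28.014 g/mol = 0.042643 mol
mass O = 2.604 − (1.5365 + 0.12892 + 0.59730) = 0.34124 g → mol O = 0.34124 ÷ 15.999 = 0.021329 mol
mass % C = 1.5365 g ÷ 2.604 g × 100%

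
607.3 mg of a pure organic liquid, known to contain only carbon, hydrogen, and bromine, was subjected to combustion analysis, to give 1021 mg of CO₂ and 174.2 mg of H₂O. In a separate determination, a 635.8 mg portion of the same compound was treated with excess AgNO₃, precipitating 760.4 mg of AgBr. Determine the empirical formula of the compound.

mol C = 1.021 g CO₂ ÷ 44.009 g/mol = 0.023200 mol
mol H = 2 × 0.1742 g H₂O ÷ 18.015 g/mol = 0.019339 mol
From the AgBr data: mol Br per gram of compound = (0.7604 ÷ 187.772) ÷ 0.6358 = 0.0063693 mol/g, so in the 0.6073 g combustion sample mol Br = 0.0038681 mol
Divide by the smallest (0.0038681 mol): C 5.998, H 5.000, Br 1.000

C6H5Br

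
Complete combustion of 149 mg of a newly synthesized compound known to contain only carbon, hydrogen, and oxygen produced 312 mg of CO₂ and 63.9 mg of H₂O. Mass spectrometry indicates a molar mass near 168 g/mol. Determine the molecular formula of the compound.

mol C = 0.312 g CO₂ ÷ 44.009 g/mol = 0.007089 mol
mol H = 2 × 0.0639 g H₂O ÷ 18.015 g/mol = 0.007094 mol
mass O = 0.149 − (0.08515 + 0.007151) = 0.05670 g → mol O = 0.05670 ÷ 15.999 = 0.003544 mol
Divide by the smallest (0.003544 mol): C 2.001, H 2.002, O 1.000
Empirical formula: C2H2O
Empirical-formula mass = 42.04 g/mol; 168 ÷ 42.04 ≈ 4, so the molecular formula is C8H8O4.

C8H8O4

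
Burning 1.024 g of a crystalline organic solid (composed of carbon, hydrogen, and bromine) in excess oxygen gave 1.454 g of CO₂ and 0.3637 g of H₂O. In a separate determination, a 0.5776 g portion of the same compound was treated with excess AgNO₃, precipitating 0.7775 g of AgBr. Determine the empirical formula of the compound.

mol C = 1.454 g CO₂ ÷ 44.009 g/mol = 0.033039 mol
mol H = 2 × 0.3637 g H₂O ÷ 18.015 g/mol = 0.040377 mol
From the AgBr data: mol Br per gram of compound = (0.7775 ÷ 187.772) ÷ 0.5776 = 0.0071687 mol/g, so in the 1.024 g combustion sample mol Br = 0.0073408 mol
Divide by the smallest (0.0073408 mol): C 4.501, H 5.500, Br 1.000
Multiplying each by 2 gives whole numbers: C 9.00, H 11.00, Br 2.00

C9H11Br2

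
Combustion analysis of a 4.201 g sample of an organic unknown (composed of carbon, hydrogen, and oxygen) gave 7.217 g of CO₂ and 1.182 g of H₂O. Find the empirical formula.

C5H4O4

mol C = 7.217 g CO₂ ÷ 44.009 g/mol = 0.16399 mol
mol H = 2 × 1.182 g H₂O ÷ 18.015 g/mol = 0.13122 mol
mass O = 4.201 − (1.9697 + 0.13227) = 2.0991 g → mol O = 2.0991 ÷ 15.999 = 0.13120 mol
Divide by the smallest (0.13120 mol): C 1.250, H 1.000, O 1.000
Multiplying each by 4 gives whole numbers: C 5.00, H 4.00, O 4.00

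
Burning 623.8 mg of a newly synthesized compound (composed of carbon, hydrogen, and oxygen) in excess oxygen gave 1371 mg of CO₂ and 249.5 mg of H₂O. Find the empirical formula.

C9H8O4

mol C = 1.371 g CO₂ ÷ 44.009 g/mol = 0.031153 mol
mol H = 2 × 0.2495 g H₂O ÷ 18.015 g/mol = 0.027699 mol
mass O = 0.6238 − (0.37418 + 0.027921) = 0.22170 g → mol O = 0.22170 ÷ 15.999 = 0.013857 mol
Divide by the smallest (0.013857 mol): C 2.248, H 1.999, O 1.000
Multiplying each by 4 gives whole numbers: C 8.99, H 8.00, O 4.00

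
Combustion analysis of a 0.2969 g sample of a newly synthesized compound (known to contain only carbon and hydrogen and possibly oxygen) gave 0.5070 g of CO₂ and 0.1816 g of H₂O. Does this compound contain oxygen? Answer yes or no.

yes

mol C = 0.5070 g CO₂ ÷ 44.009 g/mol = 0.011520 mol
mol H = 2 × 0.1816 g H₂O ÷ 18.015 g/mol = 0.020161 mol
C and H account for only 0.15869 g of the 0.2969 g sample; the remaining 0.13821 g must be oxygen.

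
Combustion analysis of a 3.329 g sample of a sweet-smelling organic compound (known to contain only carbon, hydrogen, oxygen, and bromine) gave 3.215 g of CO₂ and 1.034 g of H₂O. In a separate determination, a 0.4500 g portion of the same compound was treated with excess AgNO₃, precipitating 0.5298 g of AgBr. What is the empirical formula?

C7H11Br2O4

mol C = 3.215 g CO₂ ÷ 44.009 g/mol = 0.073053 mol
mol H = 2 × 1.034 g H₂O ÷ 18.015 g/mol = 0.11479 mol
From the AgBr data: mol Br per gram of compound = (0.5298 ÷ 187.772) ÷ 0.4500 = 0.0062700 mol/g, so in the 3.329 g combustion sample mol Br = 0.020873 mol
mass O = 3.329 − (0.87744 + 0.11571 + 1.6678) = 0.66802 g → mol O = 0.66802 ÷ 15.999 = 0.041754 mol
Divide by the smallest (0.020873 mol): C 3.500, H 5.500, Br 1.000, O 2.000
Multiplying each by 2 gives whole numbers: C 7.00, H 11.00, Br 2.00, O 4.00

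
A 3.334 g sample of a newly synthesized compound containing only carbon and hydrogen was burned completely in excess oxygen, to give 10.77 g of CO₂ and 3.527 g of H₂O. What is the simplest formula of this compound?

mol C = 10.77 g CO₂ ÷ 44.009 g/mol = 0.24472 mol
mol H = 2 × 3.527 g H₂O ÷ 18.015 g/mol = 0.39156 mol
Divide by the smallest (0.24472 mol): C 1.000, H 1.600
Multiplying each by 5 gives whole numbers: C 5.00, H 8.00

C5H8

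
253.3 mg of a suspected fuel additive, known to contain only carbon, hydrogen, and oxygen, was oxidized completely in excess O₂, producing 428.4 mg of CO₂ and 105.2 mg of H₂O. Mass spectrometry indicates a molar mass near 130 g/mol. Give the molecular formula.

C5H6O4

mol C = 0.4284 g CO₂ ÷ 44.009 g/mol = 0.0097344 mol
mol H = 2 × 0.1052 g H₂O ÷ 18.015 g/mol = 0.011679 mol
mass O = 0.2533 − (0.11692 + 0.011773) = 0.12461 g → mol O = 0.12461 ÷ 15.999 = 0.0077885 mol
Divide by the smallest (0.0077885 mol): C 1.250, H 1.500, O 1.000
Multiplying each by 4 gives whole numbers: C 5.00, H 6.00, O 4.00
Empirical formula: C5H6O4
Empirical-formula mass = 130.10 g/mol; 130 ÷ 130.10 ≈ 1, so the molecular formula is C5H6O4.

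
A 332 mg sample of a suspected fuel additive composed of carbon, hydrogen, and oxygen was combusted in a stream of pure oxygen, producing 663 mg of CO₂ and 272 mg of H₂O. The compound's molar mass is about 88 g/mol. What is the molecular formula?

mol C = 0.663 g CO₂ ÷ 44.009 g/mol = 0.01507 mol
mol H = 2 × 0.272 g H₂O ÷ 18.015 g/mol = 0.03020 mol
mass O = 0.332 − (0.1809 + 0.03044) = 0.1206 g → mol O = 0.1206 ÷ 15.999 = 0.007539 mol
Divide by the smallest (0.007539 mol): C 1.998, H 4.006, O 1.000
Empirical formula: C2H4O
Empirical-formula mass = 44.05 g/mol; 88 ÷ 44.05 ≈ 2, so the molecular formula is C4H8O2.

C4H8O2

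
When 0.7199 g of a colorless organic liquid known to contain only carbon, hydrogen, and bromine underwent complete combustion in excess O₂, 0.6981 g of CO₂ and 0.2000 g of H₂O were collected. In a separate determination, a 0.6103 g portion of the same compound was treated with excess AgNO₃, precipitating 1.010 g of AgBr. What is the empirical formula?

C5H7Br2

mol C = 0.6981 g CO₂ ÷ 44.009 g/mol = 0.015863 mol
mol H = 2 × 0.2000 g H₂O ÷ 18.015 g/mol = 0.022204 mol
From the AgBr data: mol Br per gram of compound = (1.010 ÷ 187.772) ÷ 0.6103 = 0.0088135 mol/g, so in the 0.7199 g combustion sample mol Br = 0.0063448 mol
Divide by the smallest (0.0063448 mol): C 2.500, H 3.500, Br 1.000
Multiplying each by 2 gives whole numbers: C 5.00, H 7.00, Br 2.00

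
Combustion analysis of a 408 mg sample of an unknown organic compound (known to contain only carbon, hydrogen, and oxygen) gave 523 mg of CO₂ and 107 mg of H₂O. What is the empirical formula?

mol C = 0.523 g CO₂ ÷ 44.009 g/mol = 0.01188 mol
mol H = 2 × 0.107 g H₂O ÷ 18.015 g/mol = 0.01188 mol
mass O = 0.408 − (0.1427 + 0.01197) = 0.2533 g → mol O = 0.2533 ÷ 15.999 = 0.01583 mol
Divide by the smallest (0.01188 mol): C 1.000, H 1.000, O 1.333
Multiplying each by 3 gives whole numbers: C 3.00, H 3.00, O 4.00

C3H3O4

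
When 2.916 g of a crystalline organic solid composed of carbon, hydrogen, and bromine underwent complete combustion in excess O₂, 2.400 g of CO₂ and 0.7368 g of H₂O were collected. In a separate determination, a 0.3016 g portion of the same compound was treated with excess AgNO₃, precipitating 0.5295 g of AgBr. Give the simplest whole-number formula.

C2H3Br

mol C = 2.400 g CO₂ ÷ 44.009 g/mol = 0.054534 mol
mol H = 2 × 0.7368 g H₂O ÷ 18.015 g/mol = 0.081799 mol
From the AgBr data: mol Br per gram of compound = (0.5295 ÷ 187.772) ÷ 0.3016 = 0.0093498 mol/g, so in the 2.916 g combustion sample mol Br = 0.027264 mol
Divide by the smallest (0.027264 mol): C 2.000, H 3.000, Br 1.000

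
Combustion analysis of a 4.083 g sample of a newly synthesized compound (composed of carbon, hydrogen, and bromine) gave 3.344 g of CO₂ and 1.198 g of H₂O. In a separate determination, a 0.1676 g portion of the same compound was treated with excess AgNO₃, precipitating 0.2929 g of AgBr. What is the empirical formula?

C4H7Br2

mol C = 3.344 g CO₂ ÷ 44.009 g/mol = 0.075984 mol
mol H = 2 × 1.198 g H₂O ÷ 18.015 g/mol = 0.13300 mol
From the AgBr data: mol Br per gram of compound = (0.2929 ÷ 187.772) ÷ 0.1676 = 0.0093071 mol/g, so in the 4.083 g combustion sample mol Br = 0.038001 mol
Divide by the smallest (0.038001 mol): C 2.000, H 3.500, Br 1.000
Multiplying each by 2 gives whole numbers: C 4.00, H 7.00, Br 2.00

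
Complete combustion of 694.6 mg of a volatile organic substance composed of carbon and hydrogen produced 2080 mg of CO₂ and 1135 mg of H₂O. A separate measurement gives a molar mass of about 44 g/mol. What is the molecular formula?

C3H8

mol C = 2.080 g CO₂ ÷ 44.009 g/mol = 0.047263 mol
mol H = 2 × 1.135 g H₂O ÷ 18.015 g/mol = 0.12601 mol
Divide by the smallest (0.047263 mol): C 1.000, H 2.666
Multiplying each by 3 gives whole numbers: C 3.00, H 8.00
Empirical formula: C3H8
Empirical-formula mass = 44.10 g/mol; 44 ÷ 44.10 ≈ 1, so the molecular formula is C3H8.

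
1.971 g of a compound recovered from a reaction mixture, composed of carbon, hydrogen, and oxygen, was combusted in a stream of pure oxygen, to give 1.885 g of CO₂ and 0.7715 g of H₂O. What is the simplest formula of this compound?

CH2O2

mol C = 1.885 g CO₂ ÷ 44.009 g/mol = 0.042832 mol
mol H = 2 × 0.7715 g H₂O ÷ 18.015 g/mol = 0.085651 mol
mass O = 1.971 − (0.51446 + 0.086336) = 1.3702 g → mol O = 1.3702 ÷ 15.999 = 0.085643 mol
Divide by the smallest (0.042832 mol): C 1.000, H 2.000, O 2.000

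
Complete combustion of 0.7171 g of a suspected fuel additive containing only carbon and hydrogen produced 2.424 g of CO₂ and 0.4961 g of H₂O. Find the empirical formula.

mol C = 2.424 g CO₂ ÷ 44.009 g/mol = 0.055080 mol
mol H = 2 × 0.4961 g H₂O ÷ 18.015 g/mol = 0.055076 mol
Divide by the smallest (0.055076 mol): C 1.000, H 1.000

CH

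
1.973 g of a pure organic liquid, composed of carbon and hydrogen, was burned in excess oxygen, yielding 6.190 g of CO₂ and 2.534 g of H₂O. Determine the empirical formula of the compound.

mol C = 6.190 g CO₂ ÷ 44.009 g/mol = 0.14065 mol
mol H = 2 × 2.534 g H₂O ÷ 18.015 g/mol = 0.28132 mol
Divide by the smallest (0.14065 mol): C 1.000, H 2.000

CH2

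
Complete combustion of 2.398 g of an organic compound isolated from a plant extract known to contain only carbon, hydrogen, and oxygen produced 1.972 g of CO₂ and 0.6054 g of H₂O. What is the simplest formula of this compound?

mol C = 1.972 g CO₂ ÷ 44.009 g/mol = 0.044809 mol
mol H = 2 × 0.6054 g H₂O ÷ 18.015 g/mol = 0.067211 mol
mass O = 2.398 − (0.53820 + 0.067748) = 1.7921 g → mol O = 1.7921 ÷ 15.999 = 0.11201 mol
Divide by the smallest (0.044809 mol): C 1.000, H 1.500, O 2.500
Multiplying each by 2 gives whole numbers: C 2.00, H 3.00, O 5.00

C2H3O5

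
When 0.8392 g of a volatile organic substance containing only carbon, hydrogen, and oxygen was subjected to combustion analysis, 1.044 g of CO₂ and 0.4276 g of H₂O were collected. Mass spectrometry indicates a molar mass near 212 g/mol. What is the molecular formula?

mol C = 1.044 g CO₂ ÷ 44.009 g/mol = 0.023722 mol
mol H = 2 × 0.4276 g H₂O ÷ 18.015 g/mol = 0.047472 mol
mass O = 0.8392 − (0.28493 + 0.047851) = 0.50642 g → mol O = 0.50642 ÷ 15.999 = 0.031653 mol
Divide by the smallest (0.023722 mol): C 1.000, H 2.001, O 1.334
Multiplying each by 3 gives whole numbers: C 3.00, H 6.00, O 4.00
Empirical formula: C3H6O4
Empirical-formula mass = 106.08 g/mol; 212 ÷ 106.08 ≈ 2, so the molecular formula is C6H12O8.

C6H12O8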